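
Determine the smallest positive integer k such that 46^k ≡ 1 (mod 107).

The order of 46 must divide φ(107) = 107 − 1 = 106 = 2 · 53.
Divisors of 106: 1, 2, 53, 106.
Compute 46^d (mod 107) for the divisors d until we hit 1:
46^1 ≡ 46 (mod 107)
46^2 ≡ 83 (mod 107)
46^53 ≡ 106 (mod 107)
46^106 ≡ 1 (mod 107) ✓
So ord_107(46) = 106.

106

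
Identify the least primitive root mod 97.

φ(97) = 97 − 1 = 96 = 2^5 · 3.
g is a primitive root iff g^(96/q) ≢ 1 (mod 97) for each prime q ∈ {2, 3}.
g = 2: 2^48 ≡ 1 — hits 1, so not a primitive root.
g = 3: 3^48 ≡ 1 — hits 1, so not a primitive root.
g = 4: 4^48 ≡ 1 — hits 1, so not a primitive root.
g = 5: 5^48 ≡ 96; 5^32 ≡ 35 — none is 1, so 5 is a primitive root.
So 5 is the smallest generator of (Z/97Z)^×.

5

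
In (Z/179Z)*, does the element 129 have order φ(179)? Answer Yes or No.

No

φ(179) = 179 − 1 = 178 = 2 · 89.
It suffices to check that the order of 129 is not a proper divisor of 178: compute 129^(178/q) for q ∈ {2, 89}.
129^89 ≡ 1 (mod 179)  [q = 2: ≡ 1 ✗]
129^2 ≡ 173 (mod 179)  [q = 89: ≢ 1 ✓]
Since 129^89 ≡ 1, the order of 129 divides 89 < 178, so 129 is not a primitive root.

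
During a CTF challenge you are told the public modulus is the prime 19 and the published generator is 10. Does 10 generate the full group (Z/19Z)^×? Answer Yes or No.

Yes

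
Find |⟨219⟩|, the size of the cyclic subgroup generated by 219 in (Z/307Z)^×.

153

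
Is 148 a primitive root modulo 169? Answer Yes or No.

No

φ(169) = φ(13^2) = 13·(13−1) = 156 = 2^2 · 3 · 13.
Test 148^(156/q) mod 169 for each prime factor q of 156:
148^78 ≡ 168 (mod 169)  [q = 2: ≢ 1 ✓]
148^52 ≡ 1 (mod 169)  [q = 3: ≡ 1 ✗]
148^12 ≡ 53 (mod 169)  [q = 13: ≢ 1 ✓]
148^52 ≡ 1 shows ord(148) | 52, strictly less than φ(169); not a primitive root.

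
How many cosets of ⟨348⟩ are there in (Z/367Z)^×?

By Lagrange's theorem, ord_367(348) divides φ(367) = 367 − 1 = 366 = 2 · 3 · 61.
Divisors of 366: 1, 2, 3, 6, 61, 122, 183, 366.
Check 348^d mod 367 for each divisor in increasing order:
348^1 ≡ 348 (mod 367)
348^2 ≡ 361 (mod 367)
348^3 ≡ 114 (mod 367)
348^6 ≡ 151 (mod 367)
348^61 ≡ 283 (mod 367)
348^122 ≡ 83 (mod 367)
348^183 ≡ 1 (mod 367) ✓
Thus |⟨348⟩| = ord(348) = 183.
Index = |(Z/367Z)^×| / |⟨348⟩| = 366 / 183 = 2.

2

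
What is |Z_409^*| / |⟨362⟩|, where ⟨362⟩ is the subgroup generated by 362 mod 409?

The order of 362 must divide φ(409) = 409 − 1 = 408 = 2^3 · 3 · 17.
Divisors of 408: 1, 2, 3, 4, 6, 8, 12, 17, 24, 34, 51, 68, 102, 136, 204, 408.
Compute 362^d (mod 409) for the divisors d until we hit 1:
362^1 ≡ 362 (mod 409)
362^2 ≡ 164 (mod 409)
362^3 ≡ 63 (mod 409)
362^4 ≡ 311 (mod 409)
362^6 ≡ 288 (mod 409)
362^8 ≡ 197 (mod 409)
362^12 ≡ 326 (mod 409)
362^17 ≡ 117 (mod 409)
362^24 ≡ 345 (mod 409)
362^34 ≡ 192 (mod 409)
362^51 ≡ 378 (mod 409)
362^68 ≡ 54 (mod 409)
362^102 ≡ 143 (mod 409)
362^136 ≡ 53 (mod 409)
362^204 ≡ 408 (mod 409)
362^408 ≡ 1 (mod 409) ✓
So ord_409(362) = 408, hence |⟨362⟩| = 408.
[(Z/409Z)^× : ⟨362⟩] = 408/408 = 1.

1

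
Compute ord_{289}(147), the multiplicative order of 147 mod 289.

272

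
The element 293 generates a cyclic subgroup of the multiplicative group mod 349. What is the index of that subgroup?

4

The order of 293 must divide φ(349) = 349 − 1 = 348 = 2^2 · 3 · 29.
Divisors of 348: 1, 2, 3, 4, 6, 12, 29, 58, 87, 116, 174, 348.
Compute 293^d (mod 349) for the divisors d until we hit 1:
293^1 ≡ 293
293^2 ≡ 344
293^3 ≡ 280
293^4 ≡ 25
293^6 ≡ 224
293^12 ≡ 269
293^29 ≡ 226
293^58 ≡ 122
293^87 ≡ 1
So ord_349(293) = 87, hence |⟨293⟩| = 87.
[(Z/349Z)^× : ⟨293⟩] = 348/87 = 4.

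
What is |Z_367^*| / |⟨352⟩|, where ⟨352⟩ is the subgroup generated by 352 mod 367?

3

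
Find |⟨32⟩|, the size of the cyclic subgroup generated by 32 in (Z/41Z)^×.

By Lagrange's theorem, ord_41(32) divides φ(41) = 41 − 1 = 40 = 2^3 · 5.
Divisors of 40: 1, 2, 4, 5, 8, 10, 20, 40.
Test each divisor d:
32^1 ≡ 32 (mod 41)
32^2 ≡ 40 (mod 41)
32^4 ≡ 1 (mod 41) ✓
The smallest such exponent is 4, so the order of 32 is 4.

4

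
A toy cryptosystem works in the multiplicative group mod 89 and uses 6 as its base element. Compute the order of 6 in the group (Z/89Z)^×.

88

By Lagrange's theorem, ord_89(6) divides φ(89) = 89 − 1 = 88 = 2^3 · 11.
Divisors of 88: 1, 2, 4, 8, 11, 22, 44, 88.
Evaluate successive powers at the divisors of 88:
6^1 ≡ 6 (mod 89)
6^2 ≡ 36 (mod 89)
6^4 ≡ 50 (mod 89)
6^8 ≡ 8 (mod 89)
6^11 ≡ 37 (mod 89)
6^22 ≡ 34 (mod 89)
6^44 ≡ 88 (mod 89)
6^88 ≡ 1 (mod 89) ✓
Hence ord(6) = 88.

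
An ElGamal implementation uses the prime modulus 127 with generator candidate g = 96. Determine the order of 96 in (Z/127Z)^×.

126

By Lagrange's theorem, ord_127(96) divides φ(127) = 127 − 1 = 126 = 2 · 3^2 · 7.
Divisors of 126: 1, 2, 3, 6, 7, 9, 14, 18, 21, 42, 63, 126.
Evaluate successive powers at the divisors of 126:
96^1 ≡ 96 (mod 127)
96^2 ≡ 72 (mod 127)
96^3 ≡ 54 (mod 127)
96^6 ≡ 122 (mod 127)
96^7 ≡ 28 (mod 127)
96^9 ≡ 111 (mod 127)
96^14 ≡ 22 (mod 127)
96^18 ≡ 2 (mod 127)
96^21 ≡ 108 (mod 127)
96^42 ≡ 107 (mod 127)
96^63 ≡ 126 (mod 127)
96^126 ≡ 1 (mod 127) ✓
So ord_127(96) = 126.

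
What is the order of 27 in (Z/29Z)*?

The order of 27 must divide φ(29) = 29 − 1 = 28 = 2^2 · 7.
Divisors of 28: 1, 2, 4, 7, 14, 28.
Check 27^d mod 29 for each divisor in increasing order:
27^1 ≡ 27 (mod 29)
27^2 ≡ 4 (mod 29)
27^4 ≡ 16 (mod 29)
27^7 ≡ 17 (mod 29)
27^14 ≡ 28 (mod 29)
27^28 ≡ 1 (mod 29) ✓
Hence ord(27) = 28.

28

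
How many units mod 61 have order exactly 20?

φ(61) = 61 − 1 = 60 = 2^2 · 3 · 5.
Since (Z/61Z)^× is cyclic of order 60, the number of elements of order d is φ(d) when d | 60 and 0 otherwise.
20 = 2^2 · 5 divides 60, and φ(20) = 8.

8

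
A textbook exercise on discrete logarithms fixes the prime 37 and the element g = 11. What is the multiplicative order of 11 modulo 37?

6

ord(11) | φ(37) = 37 − 1 = 36 = 2^2 · 3^2.
Divisors of 36: 1, 2, 3, 4, 6, 9, 12, 18, 36.
Check 11^d mod 37 for each divisor in increasing order:
11^1 ≡ 11
11^2 ≡ 10
11^3 ≡ 36
11^4 ≡ 26
11^6 ≡ 1
The smallest such exponent is 6, so the order of 11 is 6.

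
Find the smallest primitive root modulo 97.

5

φ(97) = 97 − 1 = 96 = 2^5 · 3.
g is a primitive root iff g^(96/q) ≢ 1 (mod 97) for each prime q ∈ {2, 3}.
g = 2: 2^48 ≡ 1 — hits 1, so not a primitive root.
g = 3: 3^48 ≡ 1 — hits 1, so not a primitive root.
g = 4: 4^48 ≡ 1 — hits 1, so not a primitive root.
g = 5: 5^48 ≡ 96; 5^32 ≡ 35 — none is 1, so 5 is a primitive root.
So 5 is the smallest generator of (Z/97Z)^×.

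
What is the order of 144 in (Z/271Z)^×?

Since 144 ∈ (Z/271Z)^×, its order divides φ(271) = 271 − 1 = 270 = 2 · 3^3 · 5.
Divisors of 270: 1, 2, 3, 5, 6, 9, 10, 15, 18, 27, 30, 45, 54, 90, 135, 270.
Check 144^d mod 271 for each divisor in increasing order:
144^1 ≡ 144 (mod 271)
144^2 ≡ 140 (mod 271)
144^3 ≡ 106 (mod 271)
144^5 ≡ 206 (mod 271)
144^6 ≡ 125 (mod 271)
144^9 ≡ 242 (mod 271)
144^10 ≡ 160 (mod 271)
144^15 ≡ 169 (mod 271)
144^18 ≡ 28 (mod 271)
144^27 ≡ 1 (mod 271) ✓
Hence ord(144) = 27.

27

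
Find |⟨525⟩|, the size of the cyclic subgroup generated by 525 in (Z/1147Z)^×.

90

Since 525 ∈ (Z/1147Z)^×, its order divides φ(1147) = φ(31·37) = (31−1)·(37−1) = 30·36 = 1080 = 2^3 · 3^3 · 5.
Divisors of 1080: 1, 2, 3, 4, 5, 6, 8, 9, 10, 12, 15, 18, 20, 24, 27, 30, 36, 40, 45, 54, 60, 72, 90, 108, 120, 135, 180, 216, 270, 360, 540, 1080.
Test each divisor d:
525^1 ≡ 525 (mod 1147)
525^2 ≡ 345 (mod 1147)
525^3 ≡ 1046 (mod 1147)
525^4 ≡ 884 (mod 1147)
525^5 ≡ 712 (mod 1147)
525^6 ≡ 1025 (mod 1147)
525^8 ≡ 349 (mod 1147)
525^9 ≡ 852 (mod 1147)
525^10 ≡ 1117 (mod 1147)
525^12 ≡ 1120 (mod 1147)
525^15 ≡ 433 (mod 1147)
525^18 ≡ 1000 (mod 1147)
525^20 ≡ 900 (mod 1147)
525^24 ≡ 729 (mod 1147)
525^27 ≡ 926 (mod 1147)
525^30 ≡ 528 (mod 1147)
525^36 ≡ 963 (mod 1147)
525^40 ≡ 218 (mod 1147)
525^45 ≡ 371 (mod 1147)
525^54 ≡ 667 (mod 1147)
525^60 ≡ 63 (mod 1147)
525^72 ≡ 593 (mod 1147)
525^90 ≡ 1 (mod 1147) ✓
So ord_1147(525) = 90.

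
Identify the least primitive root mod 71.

φ(71) = 71 − 1 = 70 = 2 · 5 · 7.
g is a primitive root iff g^(70/q) ≢ 1 (mod 71) for each prime q ∈ {2, 5, 7}.
g = 2: 2^35 ≡ 1 — hits 1, so not a primitive root.
g = 3: 3^35 ≡ 1 — hits 1, so not a primitive root.
g = 4: 4^35 ≡ 1 — hits 1, so not a primitive root.
g = 5: 5^35 ≡ 1 — hits 1, so not a primitive root.
g = 6: 6^35 ≡ 1 — hits 1, so not a primitive root.
g = 7: 7^35 ≡ 70; 7^14 ≡ 54; 7^10 ≡ 45 — none is 1, so 7 is a primitive root.
Hence the least primitive root of 71 is 7.

7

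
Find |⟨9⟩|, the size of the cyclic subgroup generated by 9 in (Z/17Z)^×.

8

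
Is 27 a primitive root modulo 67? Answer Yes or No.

φ(67) = 67 − 1 = 66 = 2 · 3 · 11.
Test 27^(66/q) mod 67 for each prime factor q of 66:
27^33 ≡ 66 (mod 67)  [q = 2: ≢ 1 ✓]
27^22 ≡ 1 (mod 67)  [q = 3: ≡ 1 ✗]
27^6 ≡ 24 (mod 67)  [q = 11: ≢ 1 ✓]
The check at q = 3 fails, so 27 generates a proper subgroup.

No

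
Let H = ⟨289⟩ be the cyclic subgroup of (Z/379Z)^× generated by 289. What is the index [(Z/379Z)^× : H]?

By Lagrange's theorem, ord_379(289) divides φ(379) = 379 − 1 = 378 = 2 · 3^3 · 7.
Divisors of 378: 1, 2, 3, 6, 7, 9, 14, 18, 21, 27, 42, 54, 63, 126, 189, 378.
Test each divisor d:
289^1 ≡ 289 (mod 379)
289^2 ≡ 141 (mod 379)
289^3 ≡ 196 (mod 379)
289^6 ≡ 137 (mod 379)
289^7 ≡ 177 (mod 379)
289^9 ≡ 322 (mod 379)
289^14 ≡ 251 (mod 379)
289^18 ≡ 217 (mod 379)
289^21 ≡ 84 (mod 379)
289^27 ≡ 138 (mod 379)
289^42 ≡ 234 (mod 379)
289^54 ≡ 94 (mod 379)
289^63 ≡ 327 (mod 379)
289^126 ≡ 51 (mod 379)
289^189 ≡ 1 (mod 379) ✓
So ord_379(289) = 189, hence |⟨289⟩| = 189.
[(Z/379Z)^× : ⟨289⟩] = 378/189 = 2.

2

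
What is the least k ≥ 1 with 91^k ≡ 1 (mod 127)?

ord(91) | φ(127) = 127 − 1 = 126 = 2 · 3^2 · 7.
Divisors of 126: 1, 2, 3, 6, 7, 9, 14, 18, 21, 42, 63, 126.
Check 91^d mod 127 for each divisor in increasing order:
91^1 ≡ 91 (mod 127)
91^2 ≡ 26 (mod 127)
91^3 ≡ 80 (mod 127)
91^6 ≡ 50 (mod 127)
91^7 ≡ 105 (mod 127)
91^9 ≡ 63 (mod 127)
91^14 ≡ 103 (mod 127)
91^18 ≡ 32 (mod 127)
91^21 ≡ 20 (mod 127)
91^42 ≡ 19 (mod 127)
91^63 ≡ 126 (mod 127)
91^126 ≡ 1 (mod 127) ✓
So ord_127(91) = 126.

126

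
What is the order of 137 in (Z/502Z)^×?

250

Since 137 ∈ (Z/502Z)^×, its order divides φ(502) = φ(2)·φ(251) = 1·250 = 250 = 2 · 5^3.
Divisors of 250: 1, 2, 5, 10, 25, 50, 125, 250.
Compute 137^d (mod 502) for the divisors d until we hit 1:
137^1 ≡ 137
137^2 ≡ 195
137^5 ≡ 171
137^10 ≡ 125
137^25 ≡ 231
137^50 ≡ 149
137^125 ≡ 501
137^250 ≡ 1
Hence ord(137) = 250.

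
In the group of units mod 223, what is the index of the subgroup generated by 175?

2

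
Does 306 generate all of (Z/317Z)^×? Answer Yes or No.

φ(317) = 317 − 1 = 316 = 2^2 · 79.
It suffices to check that the order of 306 is not a proper divisor of 316: compute 306^(316/q) for q ∈ {2, 79}.
306^158 ≡ 1 (mod 317)  [q = 2: ≡ 1 ✗]
306^4 ≡ 59 (mod 317)  [q = 79: ≢ 1 ✓]
The check at q = 2 fails, so 306 generates a proper subgroup.

No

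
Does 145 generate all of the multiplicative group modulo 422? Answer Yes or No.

φ(422) = φ(2)·φ(211) = 1·210 = 210 = 2 · 3 · 5 · 7.
145 is a primitive root mod 422 iff 145^(φ(422)/q) ≢ 1 for every prime q | φ(422), i.e. q ∈ {2, 3, 5, 7}.
145^105 ≡ 421 (mod 422)  [q = 2: ≢ 1 ✓]
145^70 ≡ 225 (mod 422)  [q = 3: ≢ 1 ✓]
145^42 ≡ 107 (mod 422)  [q = 5: ≢ 1 ✓]
145^30 ≡ 355 (mod 422)  [q = 7: ≢ 1 ✓]
Every test exponent gives a nontrivial residue, hence 145 generates the full group.

Yes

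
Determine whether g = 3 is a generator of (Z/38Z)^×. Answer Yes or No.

Yes

φ(38) = φ(2)·φ(19) = 1·18 = 18 = 2 · 3^2.
3 is a primitive root mod 38 iff 3^(φ(38)/q) ≢ 1 for every prime q | φ(38), i.e. q ∈ {2, 3}.
3^9 ≡ 37 (mod 38)  [q = 2: ≢ 1 ✓]
3^6 ≡ 7 (mod 38)  [q = 3: ≢ 1 ✓]
None equal 1, so ord_38(3) = 18: 3 is a primitive root.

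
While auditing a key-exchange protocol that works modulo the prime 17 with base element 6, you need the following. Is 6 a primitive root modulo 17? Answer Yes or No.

Yes

φ(17) = 17 − 1 = 16 = 2^4.
An element g generates (Z/17Z)^× iff g^(16/q) ≢ 1 (mod 17) for each prime q ∈ {2}.
6^8 ≡ 16 (mod 17)  [q = 2: ≢ 1 ✓]
Every test exponent gives a nontrivial residue, hence 6 generates the full group.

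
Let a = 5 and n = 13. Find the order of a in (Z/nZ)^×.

The order of 5 must divide φ(13) = 13 − 1 = 12 = 2^2 · 3.
Divisors of 12: 1, 2, 3, 4, 6, 12.
Check 5^d mod 13 for each divisor in increasing order:
5^1 ≡ 5 (mod 13)
5^2 ≡ 12 (mod 13)
5^3 ≡ 8 (mod 13)
5^4 ≡ 1 (mod 13) ✓
The smallest such exponent is 4, so the order of 5 is 4.

4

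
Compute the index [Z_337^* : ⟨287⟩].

2

Since 287 ∈ (Z/337Z)^×, its order divides φ(337) = 337 − 1 = 336 = 2^4 · 3 · 7.
Divisors of 336: 1, 2, 3, 4, 6, 7, 8, 12, 14, 16, 21, 24, 28, 42, 48, 56, 84, 112, 168, 336.
Test each divisor d:
287^1 ≡ 287 (mod 337)
287^2 ≡ 141 (mod 337)
287^3 ≡ 27 (mod 337)
287^4 ≡ 335 (mod 337)
287^6 ≡ 55 (mod 337)
287^7 ≡ 283 (mod 337)
287^8 ≡ 4 (mod 337)
287^12 ≡ 329 (mod 337)
287^14 ≡ 220 (mod 337)
287^16 ≡ 16 (mod 337)
287^21 ≡ 252 (mod 337)
287^24 ≡ 64 (mod 337)
287^28 ≡ 209 (mod 337)
287^42 ≡ 148 (mod 337)
287^48 ≡ 52 (mod 337)
287^56 ≡ 208 (mod 337)
287^84 ≡ 336 (mod 337)
287^112 ≡ 128 (mod 337)
287^168 ≡ 1 (mod 337) ✓
The order of 287 is 168, so the subgroup it generates has 168 elements.
[(Z/337Z)^× : ⟨287⟩] = 336/168 = 2.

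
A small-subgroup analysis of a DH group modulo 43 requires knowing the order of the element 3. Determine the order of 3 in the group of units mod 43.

42

ord(3) | φ(43) = 43 − 1 = 42 = 2 · 3 · 7.
Divisors of 42: 1, 2, 3, 6, 7, 14, 21, 42.
Compute 3^d (mod 43) for the divisors d until we hit 1:
3^1 ≡ 3
3^2 ≡ 9
3^3 ≡ 27
3^6 ≡ 41
3^7 ≡ 37
3^14 ≡ 36
3^21 ≡ 42
3^42 ≡ 1
Hence ord(3) = 42.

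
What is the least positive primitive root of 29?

2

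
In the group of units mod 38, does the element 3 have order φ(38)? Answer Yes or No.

Yes

φ(38) = φ(2)·φ(19) = 1·18 = 18 = 2 · 3^2.
An element g generates (Z/38Z)^× iff g^(18/q) ≢ 1 (mod 38) for each prime q ∈ {2, 3}.
3^9 ≡ 37 (mod 38)  [q = 2: ≢ 1 ✓]
3^6 ≡ 7 (mod 38)  [q = 3: ≢ 1 ✓]
All checks pass, so 3 has order 18 and is a primitive root modulo 38.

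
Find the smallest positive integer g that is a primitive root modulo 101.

φ(101) = 101 − 1 = 100 = 2^2 · 5^2.
g is a primitive root iff g^(100/q) ≢ 1 (mod 101) for each prime q ∈ {2, 5}.
g = 2: 2^50 ≡ 100; 2^20 ≡ 95 — none is 1, so 2 is a primitive root.
The smallest primitive root modulo 101 is 2.

2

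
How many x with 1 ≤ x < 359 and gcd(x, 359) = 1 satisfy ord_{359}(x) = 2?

φ(359) = 359 − 1 = 358 = 2 · 179.
Since (Z/359Z)^× is cyclic of order 358, the number of elements of order d is φ(d) when d | 358 and 0 otherwise.
2 | 358, and φ(2) = 2 − 1 = 1.

1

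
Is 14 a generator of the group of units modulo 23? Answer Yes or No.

Yes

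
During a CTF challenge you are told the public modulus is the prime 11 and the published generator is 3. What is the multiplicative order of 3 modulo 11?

ord(3) | φ(11) = 11 − 1 = 10 = 2 · 5.
Divisors of 10: 1, 2, 5, 10.
Evaluate successive powers at the divisors of 10:
3^1 ≡ 3 (mod 11)
3^2 ≡ 9 (mod 11)
3^5 ≡ 1 (mod 11) ✓
Hence ord(3) = 5.

5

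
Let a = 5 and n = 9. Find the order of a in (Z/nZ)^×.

6

By Lagrange's theorem, ord_9(5) divides φ(9) = φ(3^2) = 3·(3−1) = 6 = 2 · 3.
Divisors of 6: 1, 2, 3, 6.
Check 5^d mod 9 for each divisor in increasing order:
5^1 ≡ 5 (mod 9)
5^2 ≡ 7 (mod 9)
5^3 ≡ 8 (mod 9)
5^6 ≡ 1 (mod 9) ✓
Therefore the multiplicative order of 5 modulo 9 is 6.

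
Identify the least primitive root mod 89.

3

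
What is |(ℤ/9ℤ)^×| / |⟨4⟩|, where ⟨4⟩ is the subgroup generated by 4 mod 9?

2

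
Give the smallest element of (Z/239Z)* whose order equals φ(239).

φ(239) = 239 − 1 = 238 = 2 · 7 · 17.
Test candidates g = 2, 3, … against the prime factors q ∈ {2, 7, 17} of φ(239): g is a generator iff g^(238/q) ≢ 1 for every such q.
g = 2: 2^119 ≡ 1 — hits 1, so not a primitive root.
g = 3: 3^119 ≡ 1 — hits 1, so not a primitive root.
g = 4: 4^119 ≡ 1 — hits 1, so not a primitive root.
g = 5: 5^119 ≡ 1 — hits 1, so not a primitive root.
g = 6: 6^119 ≡ 1 — hits 1, so not a primitive root.
g = 7: 7^119 ≡ 238; 7^34 ≡ 24; 7^14 ≡ 211 — none is 1, so 7 is a primitive root.
The smallest primitive root modulo 239 is 7.

7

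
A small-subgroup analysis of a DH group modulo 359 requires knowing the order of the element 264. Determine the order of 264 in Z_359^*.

179

The order of 264 must divide φ(359) = 359 − 1 = 358 = 2 · 179.
Divisors of 358: 1, 2, 179, 358.
Test each divisor d:
264^1 ≡ 264
264^2 ≡ 50
264^179 ≡ 1
The smallest such exponent is 179, so the order of 264 is 179.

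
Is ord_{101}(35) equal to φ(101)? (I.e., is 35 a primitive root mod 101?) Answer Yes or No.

Yes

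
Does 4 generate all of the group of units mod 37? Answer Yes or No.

No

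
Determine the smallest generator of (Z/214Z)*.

5

φ(214) = φ(2)·φ(107) = 1·106 = 106 = 2 · 53.
g is a primitive root iff g^(106/q) ≢ 1 (mod 214) for each prime q ∈ {2, 53}.
g = 2: gcd(2, 214) = 2 > 1, not a unit — skip.
g = 3: 3^53 ≡ 1 — hits 1, so not a primitive root.
g = 4: gcd(4, 214) = 2 > 1, not a unit — skip.
g = 5: 5^53 ≡ 213; 5^2 ≡ 25 — none is 1, so 5 is a primitive root.
So 5 is the smallest generator of (Z/214Z)^×.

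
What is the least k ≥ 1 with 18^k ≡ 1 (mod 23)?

11

ord(18) | φ(23) = 23 − 1 = 22 = 2 · 11.
Divisors of 22: 1, 2, 11, 22.
Compute 18^d (mod 23) for the divisors d until we hit 1:
18^1 ≡ 18 (mod 23)
18^2 ≡ 2 (mod 23)
18^11 ≡ 1 (mod 23) ✓
So ord_23(18) = 11.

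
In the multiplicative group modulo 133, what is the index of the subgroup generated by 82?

6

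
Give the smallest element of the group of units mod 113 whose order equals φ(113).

3

φ(113) = 113 − 1 = 112 = 2^4 · 7.
g is a primitive root iff g^(112/q) ≢ 1 (mod 113) for each prime q ∈ {2, 7}.
g = 2: 2^56 ≡ 1 — hits 1, so not a primitive root.
g = 3: 3^56 ≡ 112; 3^16 ≡ 49 — none is 1, so 3 is a primitive root.
So 3 is the smallest generator of (Z/113Z)^×.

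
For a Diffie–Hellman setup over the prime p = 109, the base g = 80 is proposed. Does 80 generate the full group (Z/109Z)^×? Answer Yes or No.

No

φ(109) = 109 − 1 = 108 = 2^2 · 3^3.
Test 80^(108/q) mod 109 for each prime factor q of 108:
80^54 ≡ 1 (mod 109)  [q = 2: ≡ 1 ✗]
80^36 ≡ 63 (mod 109)  [q = 3: ≢ 1 ✓]
80^54 ≡ 1 shows ord(80) | 54, strictly less than φ(109); not a primitive root.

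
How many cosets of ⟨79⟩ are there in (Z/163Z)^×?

1

By Lagrange's theorem, ord_163(79) divides φ(163) = 163 − 1 = 162 = 2 · 3^4.
Divisors of 162: 1, 2, 3, 6, 9, 18, 27, 54, 81, 162.
Test each divisor d:
79^1 ≡ 79 (mod 163)
79^2 ≡ 47 (mod 163)
79^3 ≡ 127 (mod 163)
79^6 ≡ 155 (mod 163)
79^9 ≡ 125 (mod 163)
79^18 ≡ 140 (mod 163)
79^27 ≡ 59 (mod 163)
79^54 ≡ 58 (mod 163)
79^81 ≡ 162 (mod 163)
79^162 ≡ 1 (mod 163) ✓
The order of 79 is 162, so the subgroup it generates has 162 elements.
[(Z/163Z)^× : ⟨79⟩] = 162/162 = 1.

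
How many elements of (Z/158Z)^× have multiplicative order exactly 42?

φ(158) = φ(2)·φ(79) = 1·78 = 78 = 2 · 3 · 13.
Since (Z/158Z)^× is cyclic of order 78, the number of elements of order d is φ(d) when d | 78 and 0 otherwise.
Here 78 is not a multiple of 42, so there are no elements of order 42.

0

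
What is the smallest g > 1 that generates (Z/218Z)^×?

11

φ(218) = φ(2)·φ(109) = 1·108 = 108 = 2^2 · 3^3.
g is a primitive root iff g^(108/q) ≢ 1 (mod 218) for each prime q ∈ {2, 3}.
g = 2: gcd(2, 218) = 2 > 1, not a unit — skip.
g = 3: 3^54 ≡ 1 — hits 1, so not a primitive root.
g = 4: gcd(4, 218) = 2 > 1, not a unit — skip.
g = 5: 5^54 ≡ 1 — hits 1, so not a primitive root.
g = 6: gcd(6, 218) = 2 > 1, not a unit — skip.
g = 7: 7^54 ≡ 1 — hits 1, so not a primitive root.
g = 8: gcd(8, 218) = 2 > 1, not a unit — skip.
g = 9: 9^54 ≡ 1 — hits 1, so not a primitive root.
g = 10: gcd(10, 218) = 2 > 1, not a unit — skip.
g = 11: 11^54 ≡ 217; 11^36 ≡ 45 — none is 1, so 11 is a primitive root.
So 11 is the smallest generator of (Z/218Z)^×.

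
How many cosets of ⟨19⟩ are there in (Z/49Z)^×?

The order of 19 must divide φ(49) = φ(7^2) = 7·(7−1) = 42 = 2 · 3 · 7.
Divisors of 42: 1, 2, 3, 6, 7, 14, 21, 42.
Test each divisor d:
19^1 ≡ 19 (mod 49)
19^2 ≡ 18 (mod 49)
19^3 ≡ 48 (mod 49)
19^6 ≡ 1 (mod 49) ✓
The order of 19 is 6, so the subgroup it generates has 6 elements.
Index = |(Z/49Z)^×| / |⟨19⟩| = 42 / 6 = 7.

7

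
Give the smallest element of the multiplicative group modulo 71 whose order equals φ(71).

φ(71) = 71 − 1 = 70 = 2 · 5 · 7.
g is a primitive root iff g^(70/q) ≢ 1 (mod 71) for each prime q ∈ {2, 5, 7}.
g = 2: 2^35 ≡ 1 — hits 1, so not a primitive root.
g = 3: 3^35 ≡ 1 — hits 1, so not a primitive root.
g = 4: 4^35 ≡ 1 — hits 1, so not a primitive root.
g = 5: 5^35 ≡ 1 — hits 1, so not a primitive root.
g = 6: 6^35 ≡ 1 — hits 1, so not a primitive root.
g = 7: 7^35 ≡ 70; 7^14 ≡ 54; 7^10 ≡ 45 — none is 1, so 7 is a primitive root.
So 7 is the smallest generator of (Z/71Z)^×.

7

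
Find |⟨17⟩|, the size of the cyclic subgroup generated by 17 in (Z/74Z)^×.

36

ord(17) | φ(74) = φ(2)·φ(37) = 1·36 = 36 = 2^2 · 3^2.
Divisors of 36: 1, 2, 3, 4, 6, 9, 12, 18, 36.
Compute 17^d (mod 74) for the divisors d until we hit 1:
17^1 ≡ 17 (mod 74)
17^2 ≡ 67 (mod 74)
17^3 ≡ 29 (mod 74)
17^4 ≡ 49 (mod 74)
17^6 ≡ 27 (mod 74)
17^9 ≡ 43 (mod 74)
17^12 ≡ 63 (mod 74)
17^18 ≡ 73 (mod 74)
17^36 ≡ 1 (mod 74) ✓
Hence ord(17) = 36.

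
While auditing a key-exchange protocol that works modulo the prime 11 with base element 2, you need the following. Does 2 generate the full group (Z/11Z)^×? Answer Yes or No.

Yes

φ(11) = 11 − 1 = 10 = 2 · 5.
It suffices to check that the order of 2 is not a proper divisor of 10: compute 2^(10/q) for q ∈ {2, 5}.
2^5 ≡ 10 (mod 11)  [q = 2: ≢ 1 ✓]
2^2 ≡ 4 (mod 11)  [q = 5: ≢ 1 ✓]
None equal 1, so ord_11(2) = 10: 2 is a primitive root.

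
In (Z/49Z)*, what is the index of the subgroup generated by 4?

Since 4 ∈ (Z/49Z)^×, its order divides φ(49) = φ(7^2) = 7·(7−1) = 42 = 2 · 3 · 7.
Divisors of 42: 1, 2, 3, 6, 7, 14, 21, 42.
Evaluate successive powers at the divisors of 42:
4^1 ≡ 4 (mod 49)
4^2 ≡ 16 (mod 49)
4^3 ≡ 15 (mod 49)
4^6 ≡ 29 (mod 49)
4^7 ≡ 18 (mod 49)
4^14 ≡ 30 (mod 49)
4^21 ≡ 1 (mod 49) ✓
So ord_49(4) = 21, hence |⟨4⟩| = 21.
[(Z/49Z)^× : ⟨4⟩] = 42/21 = 2.

2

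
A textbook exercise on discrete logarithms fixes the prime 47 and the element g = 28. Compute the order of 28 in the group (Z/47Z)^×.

23

The order of 28 must divide φ(47) = 47 − 1 = 46 = 2 · 23.
Divisors of 46: 1, 2, 23, 46.
Check 28^d mod 47 for each divisor in increasing order:
28^1 ≡ 28 (mod 47)
28^2 ≡ 32 (mod 47)
28^23 ≡ 1 (mod 47) ✓
Hence ord(28) = 23.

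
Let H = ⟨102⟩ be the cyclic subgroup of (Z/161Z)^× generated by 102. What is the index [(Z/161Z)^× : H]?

The order of 102 must divide φ(161) = φ(7·23) = (7−1)·(23−1) = 6·22 = 132 = 2^2 · 3 · 11.
Divisors of 132: 1, 2, 3, 4, 6, 11, 12, 22, 33, 44, 66, 132.
Compute 102^d (mod 161) for the divisors d until we hit 1:
102^1 ≡ 102 (mod 161)
102^2 ≡ 100 (mod 161)
102^3 ≡ 57 (mod 161)
102^4 ≡ 18 (mod 161)
102^6 ≡ 29 (mod 161)
102^11 ≡ 114 (mod 161)
102^12 ≡ 36 (mod 161)
102^22 ≡ 116 (mod 161)
102^33 ≡ 22 (mod 161)
102^44 ≡ 93 (mod 161)
102^66 ≡ 1 (mod 161) ✓
Thus |⟨102⟩| = ord(102) = 66.
[(Z/161Z)^× : ⟨102⟩] = 132/66 = 2.

2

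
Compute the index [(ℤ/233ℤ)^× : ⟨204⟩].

8

Since 204 ∈ (Z/233Z)^×, its order divides φ(233) = 233 − 1 = 232 = 2^3 · 29.
Divisors of 232: 1, 2, 4, 8, 29, 58, 116, 232.
Compute 204^d (mod 233) for the divisors d until we hit 1:
204^1 ≡ 204 (mod 233)
204^2 ≡ 142 (mod 233)
204^4 ≡ 126 (mod 233)
204^8 ≡ 32 (mod 233)
204^29 ≡ 1 (mod 233) ✓
The order of 204 is 29, so the subgroup it generates has 29 elements.
[(Z/233Z)^× : ⟨204⟩] = 232/29 = 8.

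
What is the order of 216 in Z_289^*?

272

Since 216 ∈ (Z/289Z)^×, its order divides φ(289) = φ(17^2) = 17·(17−1) = 272 = 2^4 · 17.
Divisors of 272: 1, 2, 4, 8, 16, 17, 34, 68, 136, 272.
Test each divisor d:
216^1 ≡ 216 (mod 289)
216^2 ≡ 127 (mod 289)
216^4 ≡ 234 (mod 289)
216^8 ≡ 135 (mod 289)
216^16 ≡ 18 (mod 289)
216^17 ≡ 131 (mod 289)
216^34 ≡ 110 (mod 289)
216^68 ≡ 251 (mod 289)
216^136 ≡ 288 (mod 289)
216^272 ≡ 1 (mod 289) ✓
So ord_289(216) = 272.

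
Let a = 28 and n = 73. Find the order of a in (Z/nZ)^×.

72

ord(28) | φ(73) = 73 − 1 = 72 = 2^3 · 3^2.
Divisors of 72: 1, 2, 3, 4, 6, 8, 9, 12, 18, 24, 36, 72.
Evaluate successive powers at the divisors of 72:
28^1 ≡ 28
28^2 ≡ 54
28^3 ≡ 52
28^4 ≡ 69
28^6 ≡ 3
28^8 ≡ 16
28^9 ≡ 10
28^12 ≡ 9
28^18 ≡ 27
28^24 ≡ 8
28^36 ≡ 72
28^72 ≡ 1
The smallest such exponent is 72, so the order of 28 is 72.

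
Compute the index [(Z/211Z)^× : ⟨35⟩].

1

By Lagrange's theorem, ord_211(35) divides φ(211) = 211 − 1 = 210 = 2 · 3 · 5 · 7.
Divisors of 210: 1, 2, 3, 5, 6, 7, 10, 14, 15, 21, 30, 35, 42, 70, 105, 210.
Test each divisor d:
35^1 ≡ 35
35^2 ≡ 170
35^3 ≡ 42
35^5 ≡ 177
35^6 ≡ 76
35^7 ≡ 128
35^10 ≡ 101
35^14 ≡ 137
35^15 ≡ 153
35^21 ≡ 23
35^30 ≡ 199
35^35 ≡ 197
35^42 ≡ 107
35^70 ≡ 196
35^105 ≡ 210
35^210 ≡ 1
So ord_211(35) = 210, hence |⟨35⟩| = 210.
Index = |(Z/211Z)^×| / |⟨35⟩| = 210 / 210 = 1.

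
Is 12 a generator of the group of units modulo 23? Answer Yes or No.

φ(23) = 23 − 1 = 22 = 2 · 11.
12 is a primitive root mod 23 iff 12^(φ(23)/q) ≢ 1 for every prime q | φ(23), i.e. q ∈ {2, 11}.
12^11 ≡ 1 (mod 23)  [q = 2: ≡ 1 ✗]
12^2 ≡ 6 (mod 23)  [q = 11: ≢ 1 ✓]
12^11 ≡ 1 shows ord(12) | 11, strictly less than φ(23); not a primitive root.

No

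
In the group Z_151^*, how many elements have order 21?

0

φ(151) = 151 − 1 = 150 = 2 · 3 · 5^2.
Since (Z/151Z)^× is cyclic of order 150, the number of elements of order d is φ(d) when d | 150 and 0 otherwise.
Here 150 is not a multiple of 21, so there are no elements of order 21.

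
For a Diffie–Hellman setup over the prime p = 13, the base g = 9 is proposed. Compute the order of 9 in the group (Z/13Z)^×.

3

ord(9) | φ(13) = 13 − 1 = 12 = 2^2 · 3.
Divisors of 12: 1, 2, 3, 4, 6, 12.
Compute 9^d (mod 13) for the divisors d until we hit 1:
9^1 ≡ 9 (mod 13)
9^2 ≡ 3 (mod 13)
9^3 ≡ 1 (mod 13) ✓
The smallest such exponent is 3, so the order of 9 is 3.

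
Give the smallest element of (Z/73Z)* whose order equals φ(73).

φ(73) = 73 − 1 = 72 = 2^3 · 3^2.
g is a primitive root iff g^(72/q) ≢ 1 (mod 73) for each prime q ∈ {2, 3}.
g = 2: 2^36 ≡ 1 — hits 1, so not a primitive root.
g = 3: 3^36 ≡ 1 — hits 1, so not a primitive root.
g = 4: 4^36 ≡ 1 — hits 1, so not a primitive root.
g = 5: 5^36 ≡ 72; 5^24 ≡ 8 — none is 1, so 5 is a primitive root.
So 5 is the smallest generator of (Z/73Z)^×.

5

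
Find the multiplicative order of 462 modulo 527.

240

The order of 462 must divide φ(527) = φ(17·31) = (17−1)·(31−1) = 16·30 = 480 = 2^5 · 3 · 5.
Divisors of 480: 1, 2, 3, 4, 5, 6, 8, 10, 12, 15, 16, 20, 24, 30, 32, 40, 48, 60, 80, 96, 120, 160, 240, 480.
Test each divisor d:
462^1 ≡ 462
462^2 ≡ 9
462^3 ≡ 469
462^4 ≡ 81
462^5 ≡ 5
462^6 ≡ 202
462^8 ≡ 237
462^10 ≡ 25
462^12 ≡ 225
462^15 ≡ 125
462^16 ≡ 307
462^20 ≡ 98
462^24 ≡ 33
462^30 ≡ 342
462^32 ≡ 443
462^40 ≡ 118
462^48 ≡ 35
462^60 ≡ 497
462^80 ≡ 222
462^96 ≡ 171
462^120 ≡ 373
462^160 ≡ 273
462^240 ≡ 1
So ord_527(462) = 240.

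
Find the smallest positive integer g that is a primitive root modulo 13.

2

φ(13) = 13 − 1 = 12 = 2^2 · 3.
g is a primitive root iff g^(12/q) ≢ 1 (mod 13) for each prime q ∈ {2, 3}.
g = 2: 2^6 ≡ 12; 2^4 ≡ 3 — none is 1, so 2 is a primitive root.
Hence the least primitive root of 13 is 2.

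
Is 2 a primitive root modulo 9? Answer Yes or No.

Yes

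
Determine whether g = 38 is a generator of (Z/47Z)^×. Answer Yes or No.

φ(47) = 47 − 1 = 46 = 2 · 23.
An element g generates (Z/47Z)^× iff g^(46/q) ≢ 1 (mod 47) for each prime q ∈ {2, 23}.
38^23 ≡ 46 (mod 47)  [q = 2: ≢ 1 ✓]
38^2 ≡ 34 (mod 47)  [q = 23: ≢ 1 ✓]
Every test exponent gives a nontrivial residue, hence 38 generates the full group.

Yes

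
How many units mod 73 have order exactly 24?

φ(73) = 73 − 1 = 72 = 2^3 · 3^2.
Since (Z/73Z)^× is cyclic of order 72, the number of elements of order d is φ(d) when d | 72 and 0 otherwise.
24 = 2^3 · 3 divides 72, and φ(24) = 8.

8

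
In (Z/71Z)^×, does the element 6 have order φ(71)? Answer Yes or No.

No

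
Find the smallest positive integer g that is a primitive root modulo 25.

φ(25) = φ(5^2) = 5·(5−1) = 20 = 2^2 · 5.
Test candidates g = 2, 3, … against the prime factors q ∈ {2, 5} of φ(25): g is a generator iff g^(20/q) ≢ 1 for every such q.
g = 2: 2^10 ≡ 24; 2^4 ≡ 16 — none is 1, so 2 is a primitive root.
The smallest primitive root modulo 25 is 2.

2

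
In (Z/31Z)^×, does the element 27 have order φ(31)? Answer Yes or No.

φ(31) = 31 − 1 = 30 = 2 · 3 · 5.
It suffices to check that the order of 27 is not a proper divisor of 30: compute 27^(30/q) for q ∈ {2, 3, 5}.
27^15 ≡ 30 (mod 31)  [q = 2: ≢ 1 ✓]
27^10 ≡ 1 (mod 31)  [q = 3: ≡ 1 ✗]
27^6 ≡ 4 (mod 31)  [q = 5: ≢ 1 ✓]
Since 27^10 ≡ 1, the order of 27 divides 10 < 30, so 27 is not a primitive root.

No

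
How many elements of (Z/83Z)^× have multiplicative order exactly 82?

40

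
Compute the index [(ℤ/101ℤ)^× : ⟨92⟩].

4

The order of 92 must divide φ(101) = 101 − 1 = 100 = 2^2 · 5^2.
Divisors of 100: 1, 2, 4, 5, 10, 20, 25, 50, 100.
Check 92^d mod 101 for each divisor in increasing order:
92^1 ≡ 92 (mod 101)
92^2 ≡ 81 (mod 101)
92^4 ≡ 97 (mod 101)
92^5 ≡ 36 (mod 101)
92^10 ≡ 84 (mod 101)
92^20 ≡ 87 (mod 101)
92^25 ≡ 1 (mod 101) ✓
So ord_101(92) = 25, hence |⟨92⟩| = 25.
[(Z/101Z)^× : ⟨92⟩] = 100/25 = 4.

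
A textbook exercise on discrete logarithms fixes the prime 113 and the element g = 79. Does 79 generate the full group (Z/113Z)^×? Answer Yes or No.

Yes

φ(113) = 113 − 1 = 112 = 2^4 · 7.
79 is a primitive root mod 113 iff 79^(φ(113)/q) ≢ 1 for every prime q | φ(113), i.e. q ∈ {2, 7}.
79^56 ≡ 112 (mod 113)  [q = 2: ≢ 1 ✓]
79^16 ≡ 16 (mod 113)  [q = 7: ≢ 1 ✓]
Every test exponent gives a nontrivial residue, hence 79 generates the full group.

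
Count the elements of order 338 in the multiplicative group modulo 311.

0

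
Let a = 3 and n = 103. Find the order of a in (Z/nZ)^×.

34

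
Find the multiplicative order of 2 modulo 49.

21

Since 2 ∈ (Z/49Z)^×, its order divides φ(49) = φ(7^2) = 7·(7−1) = 42 = 2 · 3 · 7.
Divisors of 42: 1, 2, 3, 6, 7, 14, 21, 42.
Check 2^d mod 49 for each divisor in increasing order:
2^1 ≡ 2 (mod 49)
2^2 ≡ 4 (mod 49)
2^3 ≡ 8 (mod 49)
2^6 ≡ 15 (mod 49)
2^7 ≡ 30 (mod 49)
2^14 ≡ 18 (mod 49)
2^21 ≡ 1 (mod 49) ✓
Therefore the multiplicative order of 2 modulo 49 is 21.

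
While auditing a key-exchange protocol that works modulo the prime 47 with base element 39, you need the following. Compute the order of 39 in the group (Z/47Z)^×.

Since 39 ∈ (Z/47Z)^×, its order divides φ(47) = 47 − 1 = 46 = 2 · 23.
Divisors of 46: 1, 2, 23, 46.
Check 39^d mod 47 for each divisor in increasing order:
39^1 ≡ 39 (mod 47)
39^2 ≡ 17 (mod 47)
39^23 ≡ 46 (mod 47)
39^46 ≡ 1 (mod 47) ✓
So ord_47(39) = 46.

46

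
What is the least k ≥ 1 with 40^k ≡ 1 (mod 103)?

ord(40) | φ(103) = 103 − 1 = 102 = 2 · 3 · 17.
Divisors of 102: 1, 2, 3, 6, 17, 34, 51, 102.
Test each divisor d:
40^1 ≡ 40 (mod 103)
40^2 ≡ 55 (mod 103)
40^3 ≡ 37 (mod 103)
40^6 ≡ 30 (mod 103)
40^17 ≡ 57 (mod 103)
40^34 ≡ 56 (mod 103)
40^51 ≡ 102 (mod 103)
40^102 ≡ 1 (mod 103) ✓
Therefore the multiplicative order of 40 modulo 103 is 102.

102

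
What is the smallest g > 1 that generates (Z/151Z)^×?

6

φ(151) = 151 − 1 = 150 = 2 · 3 · 5^2.
Test candidates g = 2, 3, … against the prime factors q ∈ {2, 3, 5} of φ(151): g is a generator iff g^(150/q) ≢ 1 for every such q.
g = 2: 2^75 ≡ 1 — hits 1, so not a primitive root.
g = 3: 3^75 ≡ 150; 3^50 ≡ 1 — hits 1, so not a primitive root.
g = 4: 4^75 ≡ 1 — hits 1, so not a primitive root.
g = 5: 5^75 ≡ 1 — hits 1, so not a primitive root.
g = 6: 6^75 ≡ 150; 6^50 ≡ 32; 6^30 ≡ 59 — none is 1, so 6 is a primitive root.
Hence the least primitive root of 151 is 6.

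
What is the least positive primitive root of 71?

7

φ(71) = 71 − 1 = 70 = 2 · 5 · 7.
Test candidates g = 2, 3, … against the prime factors q ∈ {2, 5, 7} of φ(71): g is a generator iff g^(70/q) ≢ 1 for every such q.
g = 2: 2^35 ≡ 1 — hits 1, so not a primitive root.
g = 3: 3^35 ≡ 1 — hits 1, so not a primitive root.
g = 4: 4^35 ≡ 1 — hits 1, so not a primitive root.
g = 5: 5^35 ≡ 1 — hits 1, so not a primitive root.
g = 6: 6^35 ≡ 1 — hits 1, so not a primitive root.
g = 7: 7^35 ≡ 70; 7^14 ≡ 54; 7^10 ≡ 45 — none is 1, so 7 is a primitive root.
So 7 is the smallest generator of (Z/71Z)^×.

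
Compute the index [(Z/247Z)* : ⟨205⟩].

12

Since 205 ∈ (Z/247Z)^×, its order divides φ(247) = φ(13·19) = (13−1)·(19−1) = 12·18 = 216 = 2^3 · 3^3.
Divisors of 216: 1, 2, 3, 4, 6, 8, 9, 12, 18, 24, 27, 36, 54, 72, 108, 216.
Evaluate successive powers at the divisors of 216:
205^1 ≡ 205 (mod 247)
205^2 ≡ 35 (mod 247)
205^3 ≡ 12 (mod 247)
205^4 ≡ 237 (mod 247)
205^6 ≡ 144 (mod 247)
205^8 ≡ 100 (mod 247)
205^9 ≡ 246 (mod 247)
205^12 ≡ 235 (mod 247)
205^18 ≡ 1 (mod 247) ✓
Thus |⟨205⟩| = ord(205) = 18.
Index = |(Z/247Z)^×| / |⟨205⟩| = 216 / 18 = 12.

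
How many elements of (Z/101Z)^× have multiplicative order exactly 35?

0

φ(101) = 101 − 1 = 100 = 2^2 · 5^2.
In a cyclic group of order 100, there are φ(d) elements of order d for each divisor d of 100, and zero for non-divisors.
35 does not divide 100, so no element of (Z/101Z)^× has order 35.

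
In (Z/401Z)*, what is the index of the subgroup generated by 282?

5

ord(282) | φ(401) = 401 − 1 = 400 = 2^4 · 5^2.
Divisors of 400: 1, 2, 4, 5, 8, 10, 16, 20, 25, 40, 50, 80, 100, 200, 400.
Check 282^d mod 401 for each divisor in increasing order:
282^1 ≡ 282 (mod 401)
282^2 ≡ 126 (mod 401)
282^4 ≡ 237 (mod 401)
282^5 ≡ 268 (mod 401)
282^8 ≡ 29 (mod 401)
282^10 ≡ 45 (mod 401)
282^16 ≡ 39 (mod 401)
282^20 ≡ 20 (mod 401)
282^25 ≡ 147 (mod 401)
282^40 ≡ 400 (mod 401)
282^50 ≡ 356 (mod 401)
282^80 ≡ 1 (mod 401) ✓
So ord_401(282) = 80, hence |⟨282⟩| = 80.
The index is φ(401) / ord(282) = 400 / 80 = 5.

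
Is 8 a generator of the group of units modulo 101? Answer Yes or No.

φ(101) = 101 − 1 = 100 = 2^2 · 5^2.
8 is a primitive root mod 101 iff 8^(φ(101)/q) ≢ 1 for every prime q | φ(101), i.e. q ∈ {2, 5}.
8^50 ≡ 100 (mod 101)  [q = 2: ≢ 1 ✓]
8^20 ≡ 87 (mod 101)  [q = 5: ≢ 1 ✓]
Every test exponent gives a nontrivial residue, hence 8 generates the full group.

Yes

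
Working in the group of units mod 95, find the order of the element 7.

ord(7) | φ(95) = φ(5·19) = (5−1)·(19−1) = 4·18 = 72 = 2^3 · 3^2.
Divisors of 72: 1, 2, 3, 4, 6, 8, 9, 12, 18, 24, 36, 72.
Compute 7^d (mod 95) for the divisors d until we hit 1:
7^1 ≡ 7 (mod 95)
7^2 ≡ 49 (mod 95)
7^3 ≡ 58 (mod 95)
7^4 ≡ 26 (mod 95)
7^6 ≡ 39 (mod 95)
7^8 ≡ 11 (mod 95)
7^9 ≡ 77 (mod 95)
7^12 ≡ 1 (mod 95) ✓
Hence ord(7) = 12.

12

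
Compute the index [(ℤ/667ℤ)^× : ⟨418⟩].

ord(418) | φ(667) = φ(23·29) = (23−1)·(29−1) = 22·28 = 616 = 2^3 · 7 · 11.
Divisors of 616: 1, 2, 4, 7, 8, 11, 14, 22, 28, 44, 56, 77, 88, 154, 308, 616.
Test each divisor d:
418^1 ≡ 418
418^2 ≡ 637
418^4 ≡ 233
418^7 ≡ 307
418^8 ≡ 262
418^11 ≡ 162
418^14 ≡ 202
418^22 ≡ 231
418^28 ≡ 117
418^44 ≡ 1
Thus |⟨418⟩| = ord(418) = 44.
[(Z/667Z)^× : ⟨418⟩] = 616/44 = 14.

14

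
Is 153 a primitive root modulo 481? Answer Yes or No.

No

481 = 13 · 37 is a product of two distinct odd primes, so (Z/481Z)^× ≅ (Z/13Z)^× × (Z/37Z)^× is not cyclic.
No primitive root modulo 481 exists; in particular 153 is not one.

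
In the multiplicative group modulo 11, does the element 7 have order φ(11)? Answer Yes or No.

Yes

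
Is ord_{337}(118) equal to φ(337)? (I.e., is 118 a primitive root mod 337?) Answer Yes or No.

Yes

φ(337) = 337 − 1 = 336 = 2^4 · 3 · 7.
An element g generates (Z/337Z)^× iff g^(336/q) ≢ 1 (mod 337) for each prime q ∈ {2, 3, 7}.
118^168 ≡ 336 (mod 337)  [q = 2: ≢ 1 ✓]
118^112 ≡ 128 (mod 337)  [q = 3: ≢ 1 ✓]
118^48 ≡ 64 (mod 337)  [q = 7: ≢ 1 ✓]
None equal 1, so ord_337(118) = 336: 118 is a primitive root.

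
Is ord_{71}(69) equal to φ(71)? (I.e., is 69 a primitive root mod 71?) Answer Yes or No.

Yes

φ(71) = 71 − 1 = 70 = 2 · 5 · 7.
69 is a primitive root mod 71 iff 69^(φ(71)/q) ≢ 1 for every prime q | φ(71), i.e. q ∈ {2, 5, 7}.
69^35 ≡ 70 (mod 71)  [q = 2: ≢ 1 ✓]
69^14 ≡ 54 (mod 71)  [q = 5: ≢ 1 ✓]
69^10 ≡ 30 (mod 71)  [q = 7: ≢ 1 ✓]
All checks pass, so 69 has order 70 and is a primitive root modulo 71.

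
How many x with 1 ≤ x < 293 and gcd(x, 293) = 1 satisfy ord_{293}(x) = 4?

2

φ(293) = 293 − 1 = 292 = 2^2 · 73.
In a cyclic group of order 292, there are φ(d) elements of order d for each divisor d of 292, and zero for non-divisors.
4 = 2^2 divides 292, and φ(4) = 2.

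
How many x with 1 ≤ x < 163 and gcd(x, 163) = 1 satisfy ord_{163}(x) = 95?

0

φ(163) = 163 − 1 = 162 = 2 · 3^4.
Since (Z/163Z)^× is cyclic of order 162, the number of elements of order d is φ(d) when d | 162 and 0 otherwise.
Since 95 ∤ 162, the count is 0.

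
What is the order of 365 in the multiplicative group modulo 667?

Since 365 ∈ (Z/667Z)^×, its order divides φ(667) = φ(23·29) = (23−1)·(29−1) = 22·28 = 616 = 2^3 · 7 · 11.
Divisors of 616: 1, 2, 4, 7, 8, 11, 14, 22, 28, 44, 56, 77, 88, 154, 308, 616.
Test each divisor d:
365^1 ≡ 365 (mod 667)
365^2 ≡ 492 (mod 667)
365^4 ≡ 610 (mod 667)
365^7 ≡ 389 (mod 667)
365^8 ≡ 581 (mod 667)
365^11 ≡ 505 (mod 667)
365^14 ≡ 579 (mod 667)
365^22 ≡ 231 (mod 667)
365^28 ≡ 407 (mod 667)
365^44 ≡ 1 (mod 667) ✓
The smallest such exponent is 44, so the order of 365 is 44.

44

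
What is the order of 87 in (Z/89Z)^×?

22

The order of 87 must divide φ(89) = 89 − 1 = 88 = 2^3 · 11.
Divisors of 88: 1, 2, 4, 8, 11, 22, 44, 88.
Check 87^d mod 89 for each divisor in increasing order:
87^1 ≡ 87 (mod 89)
87^2 ≡ 4 (mod 89)
87^4 ≡ 16 (mod 89)
87^8 ≡ 78 (mod 89)
87^11 ≡ 88 (mod 89)
87^22 ≡ 1 (mod 89) ✓
So ord_89(87) = 22.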